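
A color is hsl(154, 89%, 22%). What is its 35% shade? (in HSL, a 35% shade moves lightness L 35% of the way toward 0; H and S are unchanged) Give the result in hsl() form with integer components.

L moves 35% from 22 toward 0: 22 − 7.7 = 14.3 → 14.
H and S are unchanged.

hsl(154, 89%, 14%)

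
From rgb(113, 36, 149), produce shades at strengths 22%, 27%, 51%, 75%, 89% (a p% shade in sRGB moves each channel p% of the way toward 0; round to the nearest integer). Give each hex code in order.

#581c74, #521a6d, #371249, #1c0925, #0c0410

22%: (113 − 24.86 = 88.14→88, 36 − 7.92 = 28.08→28, 149 − 32.78 = 116.22→116) → #581c74
27%: (113 − 30.51 = 82.49→82, 36 − 9.72 = 26.28→26, 149 − 40.23 = 108.77→109) → #521a6d
51%: (113 − 57.63 = 55.37→55, 36 − 18.36 = 17.64→18, 149 − 75.99 = 73.01→73) → #371249
75%: (113 − 84.75 = 28.25→28, 36 − 27 = 9→9, 149 − 111.75 = 37.25→37) → #1c0925
89%: (113 − 100.57 = 12.43→12, 36 − 32.04 = 3.96→4, 149 − 132.61 = 16.39→16) → #0c0410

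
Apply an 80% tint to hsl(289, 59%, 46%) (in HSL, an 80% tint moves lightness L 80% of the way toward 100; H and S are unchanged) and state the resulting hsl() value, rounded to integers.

hsl(289, 59%, 89%)

L moves 80% from 46 toward 100: 46 + 43.2 = 89.2 → 89.
H and S are unchanged.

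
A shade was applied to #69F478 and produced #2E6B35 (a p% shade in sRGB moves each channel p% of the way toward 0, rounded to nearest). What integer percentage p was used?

#69F478 is rgb(105, 244, 120); #2E6B35 is rgb(46, 107, 53).
On the G channel (widest range): 107 ≈ 244 + (p/100)(0 − 244), so p ≈ 100×(107 − 244)/(0 − 244) = -13700/-244 = 56.15.
p = 56 reproduces all three channels after rounding.

56%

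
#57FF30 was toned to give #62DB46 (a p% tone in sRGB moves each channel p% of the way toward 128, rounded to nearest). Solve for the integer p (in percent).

#57FF30 is rgb(87, 255, 48); #62DB46 is rgb(98, 219, 70).
On the G channel (widest range): 219 ≈ 255 + (p/100)(128 − 255), so p ≈ 100×(219 − 255)/(128 − 255) = -3600/-127 = 28.35.
p = 28 reproduces all three channels after rounding.

28%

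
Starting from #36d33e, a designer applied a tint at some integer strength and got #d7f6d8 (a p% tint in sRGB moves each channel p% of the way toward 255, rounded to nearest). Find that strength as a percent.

80%

#36d33e is rgb(54, 211, 62); #d7f6d8 is rgb(215, 246, 216).
On the R channel (widest range): 215 ≈ 54 + (p/100)(255 − 54), so p ≈ 100×(215 − 54)/(255 − 54) = 16100/201 = 80.10.
p = 80 reproduces all three channels after rounding.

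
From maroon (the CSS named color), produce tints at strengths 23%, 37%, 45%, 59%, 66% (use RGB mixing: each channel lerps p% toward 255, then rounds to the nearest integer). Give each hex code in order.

CSS maroon is rgb(128, 0, 0).
23%: (128 + 29.21 = 157.21→157, 0 + 58.65 = 58.65→59, 0 + 58.65 = 58.65→59) → #9D3B3B
37%: (128 + 46.99 = 174.99→175, 0 + 94.35 = 94.35→94, 0 + 94.35 = 94.35→94) → #AF5E5E
45%: (128 + 57.15 = 185.15→185, 0 + 114.75 = 114.75→115, 0 + 114.75 = 114.75→115) → #B97373
59%: (128 + 74.93 = 202.93→203, 0 + 150.45 = 150.45→150, 0 + 150.45 = 150.45→150) → #CB9696
66%: (128 + 83.82 = 211.82→212, 0 + 168.3 = 168.3→168, 0 + 168.3 = 168.3→168) → #D4A8A8

#9D3B3B, #AF5E5E, #B97373, #CB9696, #D4A8A8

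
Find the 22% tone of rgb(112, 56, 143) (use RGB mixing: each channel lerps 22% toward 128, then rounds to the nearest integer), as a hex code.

Per channel, c → c + 0.22(128 − c):
  R: 112 + 0.22×(128−112) = 112 + 3.52 = 115.52 → 116
  G: 56 + 0.22×(128−56) = 56 + 15.84 = 71.84 → 72
  B: 143 − 3.3 = 139.7 → 140
rgb(116, 72, 140) = #74488C.

#74488C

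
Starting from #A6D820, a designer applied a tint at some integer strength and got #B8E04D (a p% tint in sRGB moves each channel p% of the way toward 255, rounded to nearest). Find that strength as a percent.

20%

#A6D820 is rgb(166, 216, 32); #B8E04D is rgb(184, 224, 77).
On the B channel (widest range): 77 ≈ 32 + (p/100)(255 − 32), so p ≈ 100×(77 − 32)/(255 − 32) = 4500/223 = 20.18.
p = 20 reproduces all three channels after rounding.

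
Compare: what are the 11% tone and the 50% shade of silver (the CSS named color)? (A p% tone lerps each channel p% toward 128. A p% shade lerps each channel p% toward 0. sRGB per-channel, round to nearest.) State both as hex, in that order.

CSS silver is rgb(192, 192, 192).
11% tone:
  R: 192 + 0.11×(128−192) = 192 − 7.04 = 184.96 → 185
  G: 192 + 0.11×(128−192) = 192 − 7.04 = 184.96 → 185
  B: 192 + 0.11×(128−192) = 192 − 7.04 = 184.96 → 185
  → #b9b9b9
50% shade:
  R: 192 + 0.5×(0−192) = 192 − 96 = 96 → 96
  G: 192 + 0.5×(0−192) = 192 − 96 = 96 → 96
  B: 192 + 0.5×(0−192) = 192 − 96 = 96 → 96
  → #606060

#b9b9b9, #606060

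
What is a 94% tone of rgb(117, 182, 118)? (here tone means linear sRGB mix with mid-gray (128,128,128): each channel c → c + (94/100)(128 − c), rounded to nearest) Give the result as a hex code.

#7f837f

Per channel, c → c + 0.94(128 − c):
  R: 117 + 0.94×(128−117) = 117 + 10.34 = 127.34 → 127
  G: 182 + 0.94×(128−182) = 182 − 50.76 = 131.24 → 131
  B: 118 + 9.4 = 127.4 → 127
rgb(127, 131, 127) = #7f837f.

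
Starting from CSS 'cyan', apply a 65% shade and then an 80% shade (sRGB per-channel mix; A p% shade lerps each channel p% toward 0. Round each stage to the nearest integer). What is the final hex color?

#001212

CSS cyan is rgb(0, 255, 255).
A 65% shade moves each channel 65% toward 0:
  R: 0 + 0 = 0 → 0
  G: 255 − 165.75 = 89.25 → 89
  B: 255 + 0.65×(0−255) = 255 − 165.75 = 89.25 → 89
After the shade: rgb(0, 89, 89) = #005959.
Lerp each channel 80% toward 0:
  R: 0 + 0.8×(0−0) = 0 + 0 = 0 → 0
  G: 89 + 0.8×(0−89) = 89 − 71.2 = 17.8 → 18
  B: 89 + 0.8×(0−89) = 89 − 71.2 = 17.8 → 18
rgb(0, 18, 18) = #001212.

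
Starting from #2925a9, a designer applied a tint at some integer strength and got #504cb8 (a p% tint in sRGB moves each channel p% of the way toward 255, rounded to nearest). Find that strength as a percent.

#2925a9 is rgb(41, 37, 169); #504cb8 is rgb(80, 76, 184).
On the G channel (widest range): 76 ≈ 37 + (p/100)(255 − 37), so p ≈ 100×(76 − 37)/(255 − 37) = 3900/218 = 17.89.
p = 18 reproduces all three channels after rounding.

18%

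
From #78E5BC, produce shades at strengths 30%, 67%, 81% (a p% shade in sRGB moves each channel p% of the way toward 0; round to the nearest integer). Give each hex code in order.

#78E5BC is rgb(120, 229, 188).
30%: (120 − 36 = 84→84, 229 − 68.7 = 160.3→160, 188 − 56.4 = 131.6→132) → #54A084
67%: (120 − 80.4 = 39.6→40, 229 − 153.43 = 75.57→76, 188 − 125.96 = 62.04→62) → #284C3E
81%: (120 − 97.2 = 22.8→23, 229 − 185.49 = 43.51→44, 188 − 152.28 = 35.72→36) → #172C24

#54A084, #284C3E, #172C24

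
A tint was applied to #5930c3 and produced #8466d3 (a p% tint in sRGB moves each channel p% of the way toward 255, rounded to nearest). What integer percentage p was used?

26%

#5930c3 is rgb(89, 48, 195); #8466d3 is rgb(132, 102, 211).
On the G channel (widest range): 102 ≈ 48 + (p/100)(255 − 48), so p ≈ 100×(102 − 48)/(255 − 48) = 5400/207 = 26.09.
p = 26 reproduces all three channels after rounding.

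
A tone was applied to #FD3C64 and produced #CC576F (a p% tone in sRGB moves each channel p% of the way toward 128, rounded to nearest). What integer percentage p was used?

#FD3C64 is rgb(253, 60, 100); #CC576F is rgb(204, 87, 111).
On the R channel (widest range): 204 ≈ 253 + (p/100)(128 − 253), so p ≈ 100×(204 − 253)/(128 − 253) = -4900/-125 = 39.20.
p = 39 reproduces all three channels after rounding.

39%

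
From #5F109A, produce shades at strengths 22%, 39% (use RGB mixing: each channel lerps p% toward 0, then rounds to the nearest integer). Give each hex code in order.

#5F109A is rgb(95, 16, 154).
22%: (95 − 20.9 = 74.1→74, 16 − 3.52 = 12.48→12, 154 − 33.88 = 120.12→120) → #4A0C78
39%: (95 − 37.05 = 57.95→58, 16 − 6.24 = 9.76→10, 154 − 60.06 = 93.94→94) → #3A0A5E

#4A0C78, #3A0A5E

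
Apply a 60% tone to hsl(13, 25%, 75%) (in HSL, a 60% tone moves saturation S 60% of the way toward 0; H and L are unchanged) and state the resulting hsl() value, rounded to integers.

hsl(13, 10%, 75%)

S moves 60% from 25 toward 0: 25 − 15 = 10 → 10.
H and L are unchanged.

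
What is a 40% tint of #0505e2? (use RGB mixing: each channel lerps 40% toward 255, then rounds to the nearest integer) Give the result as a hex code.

#6969ee

#0505e2 is rgb(5, 5, 226).
A 40% tint moves each channel 40% toward 255:
  R: 5 + 100 = 105 → 105
  G: 5 + 0.4×(255−5) = 5 + 100 = 105 → 105
  B: 226 + 0.4×(255−226) = 226 + 11.6 = 237.6 → 238
rgb(105, 105, 238) = #6969ee.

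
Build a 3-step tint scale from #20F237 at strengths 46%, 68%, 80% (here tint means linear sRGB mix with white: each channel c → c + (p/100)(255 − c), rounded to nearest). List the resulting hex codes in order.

#87F893, #B8FBBF, #D2FCD7

#20F237 is rgb(32, 242, 55).
46%: (32 + 102.58 = 134.58→135, 242 + 5.98 = 247.98→248, 55 + 92 = 147→147) → #87F893
68%: (32 + 151.64 = 183.64→184, 242 + 8.84 = 250.84→251, 55 + 136 = 191→191) → #B8FBBF
80%: (32 + 178.4 = 210.4→210, 242 + 10.4 = 252.4→252, 55 + 160 = 215→215) → #D2FCD7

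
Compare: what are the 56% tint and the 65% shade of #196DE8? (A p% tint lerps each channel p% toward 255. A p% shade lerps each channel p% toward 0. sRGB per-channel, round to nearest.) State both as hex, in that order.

#9ABFF5, #092651

#196DE8 is rgb(25, 109, 232).
56% tint:
  R: 25 + 128.8 = 153.8 → 154
  G: 109 + 81.76 = 190.76 → 191
  B: 232 + 12.88 = 244.88 → 245
  → #9ABFF5
65% shade:
  R: 25 + 0.65×(0−25) = 25 − 16.25 = 8.75 → 9
  G: 109 + 0.65×(0−109) = 109 − 70.85 = 38.15 → 38
  B: 232 + 0.65×(0−232) = 232 − 150.8 = 81.2 → 81
  → #092651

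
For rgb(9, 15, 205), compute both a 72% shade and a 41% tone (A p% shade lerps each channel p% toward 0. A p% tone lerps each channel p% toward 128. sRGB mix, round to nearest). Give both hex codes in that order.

72% shade:
  R: 9 − 6.48 = 2.52 → 3
  G: 15 + 0.72×(0−15) = 15 − 10.8 = 4.2 → 4
  B: 205 − 147.6 = 57.4 → 57
  → #030439
41% tone:
  R: 9 + 48.79 = 57.79 → 58
  G: 15 + 0.41×(128−15) = 15 + 46.33 = 61.33 → 61
  B: 205 − 31.57 = 173.43 → 173
  → #3a3dad

#030439, #3a3dad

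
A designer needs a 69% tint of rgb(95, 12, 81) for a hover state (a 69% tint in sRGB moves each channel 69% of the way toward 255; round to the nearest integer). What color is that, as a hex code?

#cdb4c9

Lerp each channel 69% toward 255:
  R: 95 + 0.69×(255−95) = 95 + 110.4 = 205.4 → 205
  G: 12 + 167.67 = 179.67 → 180
  B: 81 + 120.06 = 201.06 → 201
rgb(205, 180, 201) = #cdb4c9.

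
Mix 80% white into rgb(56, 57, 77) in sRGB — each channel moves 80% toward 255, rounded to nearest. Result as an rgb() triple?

rgb(215, 215, 219)

An 80% tint moves each channel 80% toward 255:
  R: 56 + 0.8×(255−56) = 56 + 159.2 = 215.2 → 215
  G: 57 + 0.8×(255−57) = 57 + 158.4 = 215.4 → 215
  B: 77 + 0.8×(255−77) = 77 + 142.4 = 219.4 → 219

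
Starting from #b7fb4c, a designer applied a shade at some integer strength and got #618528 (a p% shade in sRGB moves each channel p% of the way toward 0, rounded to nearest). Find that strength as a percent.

47%

#b7fb4c is rgb(183, 251, 76); #618528 is rgb(97, 133, 40).
On the G channel (widest range): 133 ≈ 251 + (p/100)(0 − 251), so p ≈ 100×(133 − 251)/(0 − 251) = -11800/-251 = 47.01.
p = 47 reproduces all three channels after rounding.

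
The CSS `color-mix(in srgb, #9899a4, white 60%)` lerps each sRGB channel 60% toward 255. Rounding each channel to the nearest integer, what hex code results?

#d6d6db

#9899a4 is rgb(152, 153, 164).
A 60% tint moves each channel 60% toward 255:
  R: 152 + 61.8 = 213.8 → 214
  G: 153 + 61.2 = 214.2 → 214
  B: 164 + 54.6 = 218.6 → 219
rgb(214, 214, 219) = #d6d6db.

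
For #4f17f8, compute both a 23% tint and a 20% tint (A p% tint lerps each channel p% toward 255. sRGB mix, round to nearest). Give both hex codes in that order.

#4f17f8 is rgb(79, 23, 248).
23% tint:
  R: 79 + 0.23×(255−79) = 79 + 40.48 = 119.48 → 119
  G: 23 + 0.23×(255−23) = 23 + 53.36 = 76.36 → 76
  B: 248 + 0.23×(255−248) = 248 + 1.61 = 249.61 → 250
  → #774cfa
20% tint:
  R: 79 + 0.2×(255−79) = 79 + 35.2 = 114.2 → 114
  G: 23 + 0.2×(255−23) = 23 + 46.4 = 69.4 → 69
  B: 248 + 0.2×(255−248) = 248 + 1.4 = 249.4 → 249
  → #7245f9

#774cfa, #7245f9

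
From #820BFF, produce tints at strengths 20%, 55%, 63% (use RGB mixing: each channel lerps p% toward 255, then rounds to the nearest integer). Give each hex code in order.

#9B3CFF, #C791FF, #D1A5FF

#820BFF is rgb(130, 11, 255).
20%: (130 + 25 = 155→155, 11 + 48.8 = 59.8→60, 255→255) → #9B3CFF
55%: (130 + 68.75 = 198.75→199, 11 + 134.2 = 145.2→145, 255→255) → #C791FF
63%: (130 + 78.75 = 208.75→209, 11 + 153.72 = 164.72→165, 255→255) → #D1A5FF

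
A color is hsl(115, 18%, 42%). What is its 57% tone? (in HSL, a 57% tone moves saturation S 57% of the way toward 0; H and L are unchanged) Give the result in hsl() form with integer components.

hsl(115, 8%, 42%)

S moves 57% from 18 toward 0: 18 − 10.26 = 7.74 → 8.
H and L are unchanged.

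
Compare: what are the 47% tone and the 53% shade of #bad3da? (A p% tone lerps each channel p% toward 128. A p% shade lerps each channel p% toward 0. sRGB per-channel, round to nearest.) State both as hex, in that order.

#bad3da is rgb(186, 211, 218).
47% tone:
  R: 186 + 0.47×(128−186) = 186 − 27.26 = 158.74 → 159
  G: 211 + 0.47×(128−211) = 211 − 39.01 = 171.99 → 172
  B: 218 + 0.47×(128−218) = 218 − 42.3 = 175.7 → 176
  → #9facb0
53% shade:
  R: 186 + 0.53×(0−186) = 186 − 98.58 = 87.42 → 87
  G: 211 − 111.83 = 99.17 → 99
  B: 218 + 0.53×(0−218) = 218 − 115.54 = 102.46 → 102
  → #576366

#9facb0, #576366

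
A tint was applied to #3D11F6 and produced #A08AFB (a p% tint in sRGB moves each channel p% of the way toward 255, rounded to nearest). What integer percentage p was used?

51%

#3D11F6 is rgb(61, 17, 246); #A08AFB is rgb(160, 138, 251).
On the G channel (widest range): 138 ≈ 17 + (p/100)(255 − 17), so p ≈ 100×(138 − 17)/(255 − 17) = 12100/238 = 50.84.
p = 51 reproduces all three channels after rounding.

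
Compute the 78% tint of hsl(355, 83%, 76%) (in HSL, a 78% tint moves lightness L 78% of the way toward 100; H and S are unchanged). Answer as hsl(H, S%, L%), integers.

L moves 78% from 76 toward 100: 76 + 18.72 = 94.72 → 95.
H and S are unchanged.

hsl(355, 83%, 95%)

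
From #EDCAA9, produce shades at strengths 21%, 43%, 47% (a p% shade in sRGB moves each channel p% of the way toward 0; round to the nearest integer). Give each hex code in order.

#BBA086, #877360, #7E6B5A

#EDCAA9 is rgb(237, 202, 169).
21%: (237 − 49.77 = 187.23→187, 202 − 42.42 = 159.58→160, 169 − 35.49 = 133.51→134) → #BBA086
43%: (237 − 101.91 = 135.09→135, 202 − 86.86 = 115.14→115, 169 − 72.67 = 96.33→96) → #877360
47%: (237 − 111.39 = 125.61→126, 202 − 94.94 = 107.06→107, 169 − 79.43 = 89.57→90) → #7E6B5A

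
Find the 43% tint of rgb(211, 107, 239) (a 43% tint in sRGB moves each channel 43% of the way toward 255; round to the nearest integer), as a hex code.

Lerp each channel 43% toward 255:
  R: 211 + 0.43×(255−211) = 211 + 18.92 = 229.92 → 230
  G: 107 + 0.43×(255−107) = 107 + 63.64 = 170.64 → 171
  B: 239 + 0.43×(255−239) = 239 + 6.88 = 245.88 → 246
rgb(230, 171, 246) = #e6abf6.

#e6abf6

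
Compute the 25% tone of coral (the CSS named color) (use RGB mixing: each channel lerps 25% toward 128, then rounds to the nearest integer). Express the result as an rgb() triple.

CSS coral is rgb(255, 127, 80).
A 25% tone moves each channel 25% toward 128:
  R: 255 − 31.75 = 223.25 → 223
  G: 127 + 0.25 = 127.25 → 127
  B: 80 + 12 = 92 → 92

rgb(223, 127, 92)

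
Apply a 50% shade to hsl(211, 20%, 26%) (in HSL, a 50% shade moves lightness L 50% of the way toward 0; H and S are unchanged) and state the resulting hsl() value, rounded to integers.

hsl(211, 20%, 13%)

L moves 50% from 26 toward 0: 26 − 13 = 13 → 13.
H and S are unchanged.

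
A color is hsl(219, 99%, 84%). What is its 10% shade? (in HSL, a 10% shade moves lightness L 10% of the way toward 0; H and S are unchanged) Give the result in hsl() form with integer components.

hsl(219, 99%, 76%)

L moves 10% from 84 toward 0: 84 − 8.4 = 75.6 → 76.
H and S are unchanged.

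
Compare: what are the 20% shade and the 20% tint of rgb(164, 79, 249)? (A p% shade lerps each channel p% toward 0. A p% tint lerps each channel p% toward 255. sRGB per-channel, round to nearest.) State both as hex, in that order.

#833FC7, #B672FA

20% shade:
  R: 164 + 0.2×(0−164) = 164 − 32.8 = 131.2 → 131
  G: 79 − 15.8 = 63.2 → 63
  B: 249 − 49.8 = 199.2 → 199
  → #833FC7
20% tint:
  R: 164 + 18.2 = 182.2 → 182
  G: 79 + 0.2×(255−79) = 79 + 35.2 = 114.2 → 114
  B: 249 + 0.2×(255−249) = 249 + 1.2 = 250.2 → 250
  → #B672FA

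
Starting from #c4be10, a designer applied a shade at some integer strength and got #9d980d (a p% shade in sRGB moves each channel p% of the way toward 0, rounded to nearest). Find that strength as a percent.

#c4be10 is rgb(196, 190, 16); #9d980d is rgb(157, 152, 13).
On the R channel (widest range): 157 ≈ 196 + (p/100)(0 − 196), so p ≈ 100×(157 − 196)/(0 − 196) = -3900/-196 = 19.90.
p = 20 reproduces all three channels after rounding.

20%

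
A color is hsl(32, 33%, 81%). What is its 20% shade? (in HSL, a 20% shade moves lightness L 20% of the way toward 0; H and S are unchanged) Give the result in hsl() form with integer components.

hsl(32, 33%, 65%)

L moves 20% from 81 toward 0: 81 − 16.2 = 64.8 → 65.
H and S are unchanged.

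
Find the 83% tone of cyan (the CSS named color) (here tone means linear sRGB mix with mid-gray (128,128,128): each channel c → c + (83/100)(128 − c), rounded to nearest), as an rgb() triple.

CSS cyan is rgb(0, 255, 255).
An 83% tone moves each channel 83% toward 128:
  R: 0 + 0.83×(128−0) = 0 + 106.24 = 106.24 → 106
  G: 255 + 0.83×(128−255) = 255 − 105.41 = 149.59 → 150
  B: 255 − 105.41 = 149.59 → 150

rgb(106, 150, 150)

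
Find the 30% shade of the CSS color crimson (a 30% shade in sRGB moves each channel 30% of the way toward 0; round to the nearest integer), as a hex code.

CSS crimson is rgb(220, 20, 60).
Per channel, c → c + 0.3(0 − c):
  R: 220 + 0.3×(0−220) = 220 − 66 = 154 → 154
  G: 20 + 0.3×(0−20) = 20 − 6 = 14 → 14
  B: 60 + 0.3×(0−60) = 60 − 18 = 42 → 42
rgb(154, 14, 42) = #9a0e2a.

#9a0e2a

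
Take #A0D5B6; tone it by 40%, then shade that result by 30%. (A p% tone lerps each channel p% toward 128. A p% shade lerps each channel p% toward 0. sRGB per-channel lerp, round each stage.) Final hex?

#A0D5B6 is rgb(160, 213, 182).
Per channel, c → c + 0.4(128 − c):
  R: 160 − 12.8 = 147.2 → 147
  G: 213 − 34 = 179 → 179
  B: 182 + 0.4×(128−182) = 182 − 21.6 = 160.4 → 160
After the tone: rgb(147, 179, 160) = #93B3A0.
Lerp each channel 30% toward 0:
  R: 147 − 44.1 = 102.9 → 103
  G: 179 − 53.7 = 125.3 → 125
  B: 160 − 48 = 112 → 112
rgb(103, 125, 112) = #677D70.

#677D70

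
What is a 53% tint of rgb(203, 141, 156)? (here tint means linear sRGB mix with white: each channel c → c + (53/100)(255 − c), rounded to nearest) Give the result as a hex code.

#E7C9D0

Per channel, c → c + 0.53(255 − c):
  R: 203 + 0.53×(255−203) = 203 + 27.56 = 230.56 → 231
  G: 141 + 0.53×(255−141) = 141 + 60.42 = 201.42 → 201
  B: 156 + 0.53×(255−156) = 156 + 52.47 = 208.47 → 208
rgb(231, 201, 208) = #E7C9D0.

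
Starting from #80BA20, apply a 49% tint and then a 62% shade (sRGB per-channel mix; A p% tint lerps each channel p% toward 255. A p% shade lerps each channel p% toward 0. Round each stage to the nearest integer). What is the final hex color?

#80BA20 is rgb(128, 186, 32).
Lerp each channel 49% toward 255:
  R: 128 + 0.49×(255−128) = 128 + 62.23 = 190.23 → 190
  G: 186 + 0.49×(255−186) = 186 + 33.81 = 219.81 → 220
  B: 32 + 109.27 = 141.27 → 141
After the tint: rgb(190, 220, 141) = #BEDC8D.
Per channel, c → c + 0.62(0 − c):
  R: 190 + 0.62×(0−190) = 190 − 117.8 = 72.2 → 72
  G: 220 − 136.4 = 83.6 → 84
  B: 141 − 87.42 = 53.58 → 54
rgb(72, 84, 54) = #485436.

#485436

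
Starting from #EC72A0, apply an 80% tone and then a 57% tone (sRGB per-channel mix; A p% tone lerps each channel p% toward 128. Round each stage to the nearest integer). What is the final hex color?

#EC72A0 is rgb(236, 114, 160).
An 80% tone moves each channel 80% toward 128:
  R: 236 − 86.4 = 149.6 → 150
  G: 114 + 11.2 = 125.2 → 125
  B: 160 − 25.6 = 134.4 → 134
After the tone: rgb(150, 125, 134) = #967D86.
Per channel, c → c + 0.57(128 − c):
  R: 150 + 0.57×(128−150) = 150 − 12.54 = 137.46 → 137
  G: 125 + 0.57×(128−125) = 125 + 1.71 = 126.71 → 127
  B: 134 − 3.42 = 130.58 → 131
rgb(137, 127, 131) = #897F83.

#897F83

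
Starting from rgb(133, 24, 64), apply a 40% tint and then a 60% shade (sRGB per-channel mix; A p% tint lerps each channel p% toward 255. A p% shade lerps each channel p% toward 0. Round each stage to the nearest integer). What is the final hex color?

A 40% tint moves each channel 40% toward 255:
  R: 133 + 0.4×(255−133) = 133 + 48.8 = 181.8 → 182
  G: 24 + 0.4×(255−24) = 24 + 92.4 = 116.4 → 116
  B: 64 + 76.4 = 140.4 → 140
After the tint: rgb(182, 116, 140) = #B6748C.
A 60% shade moves each channel 60% toward 0:
  R: 182 − 109.2 = 72.8 → 73
  G: 116 + 0.6×(0−116) = 116 − 69.6 = 46.4 → 46
  B: 140 + 0.6×(0−140) = 140 − 84 = 56 → 56
rgb(73, 46, 56) = #492E38.

#492E38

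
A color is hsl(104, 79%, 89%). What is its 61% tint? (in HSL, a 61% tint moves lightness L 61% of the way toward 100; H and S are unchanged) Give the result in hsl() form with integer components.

L moves 61% from 89 toward 100: 89 + 6.71 = 95.71 → 96.
H and S are unchanged.

hsl(104, 79%, 96%)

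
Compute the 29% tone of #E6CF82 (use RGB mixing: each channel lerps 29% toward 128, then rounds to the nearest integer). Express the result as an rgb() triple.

rgb(200, 184, 129)

#E6CF82 is rgb(230, 207, 130).
A 29% tone moves each channel 29% toward 128:
  R: 230 + 0.29×(128−230) = 230 − 29.58 = 200.42 → 200
  G: 207 + 0.29×(128−207) = 207 − 22.91 = 184.09 → 184
  B: 130 + 0.29×(128−130) = 130 − 0.58 = 129.42 → 129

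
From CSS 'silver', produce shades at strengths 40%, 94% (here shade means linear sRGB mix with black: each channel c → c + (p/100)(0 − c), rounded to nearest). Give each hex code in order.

CSS silver is rgb(192, 192, 192).
40%: (192 − 76.8 = 115.2→115, 192 − 76.8 = 115.2→115, 192 − 76.8 = 115.2→115) → #737373
94%: (192 − 180.48 = 11.52→12, 192 − 180.48 = 11.52→12, 192 − 180.48 = 11.52→12) → #0c0c0c

#737373, #0c0c0c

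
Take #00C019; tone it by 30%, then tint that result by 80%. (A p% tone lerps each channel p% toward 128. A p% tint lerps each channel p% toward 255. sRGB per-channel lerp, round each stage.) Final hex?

#00C019 is rgb(0, 192, 25).
A 30% tone moves each channel 30% toward 128:
  R: 0 + 38.4 = 38.4 → 38
  G: 192 − 19.2 = 172.8 → 173
  B: 25 + 0.3×(128−25) = 25 + 30.9 = 55.9 → 56
After the tone: rgb(38, 173, 56) = #26AD38.
Per channel, c → c + 0.8(255 − c):
  R: 38 + 173.6 = 211.6 → 212
  G: 173 + 0.8×(255−173) = 173 + 65.6 = 238.6 → 239
  B: 56 + 159.2 = 215.2 → 215
rgb(212, 239, 215) = #D4EFD7.

#D4EFD7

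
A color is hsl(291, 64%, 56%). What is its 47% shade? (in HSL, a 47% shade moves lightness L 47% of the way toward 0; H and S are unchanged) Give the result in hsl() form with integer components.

hsl(291, 64%, 30%)

L moves 47% from 56 toward 0: 56 − 26.32 = 29.68 → 30.
H and S are unchanged.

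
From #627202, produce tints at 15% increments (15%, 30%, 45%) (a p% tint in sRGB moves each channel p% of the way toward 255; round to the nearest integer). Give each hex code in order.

#7A8728, #919C4E, #A9B174

#627202 is rgb(98, 114, 2).
15%: (98 + 23.55 = 121.55→122, 114 + 21.15 = 135.15→135, 2 + 37.95 = 39.95→40) → #7A8728
30%: (98 + 47.1 = 145.1→145, 114 + 42.3 = 156.3→156, 2 + 75.9 = 77.9→78) → #919C4E
45%: (98 + 70.65 = 168.65→169, 114 + 63.45 = 177.45→177, 2 + 113.85 = 115.85→116) → #A9B174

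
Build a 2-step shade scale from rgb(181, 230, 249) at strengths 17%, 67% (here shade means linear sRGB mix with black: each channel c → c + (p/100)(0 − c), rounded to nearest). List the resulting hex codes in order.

17%: (181 − 30.77 = 150.23→150, 230 − 39.1 = 190.9→191, 249 − 42.33 = 206.67→207) → #96BFCF
67%: (181 − 121.27 = 59.73→60, 230 − 154.1 = 75.9→76, 249 − 166.83 = 82.17→82) → #3C4C52

#96BFCF, #3C4C52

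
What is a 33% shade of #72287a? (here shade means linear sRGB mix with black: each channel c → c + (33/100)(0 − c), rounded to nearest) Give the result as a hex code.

#72287a is rgb(114, 40, 122).
Per channel, c → c + 0.33(0 − c):
  R: 114 + 0.33×(0−114) = 114 − 37.62 = 76.38 → 76
  G: 40 + 0.33×(0−40) = 40 − 13.2 = 26.8 → 27
  B: 122 − 40.26 = 81.74 → 82
rgb(76, 27, 82) = #4c1b52.

#4c1b52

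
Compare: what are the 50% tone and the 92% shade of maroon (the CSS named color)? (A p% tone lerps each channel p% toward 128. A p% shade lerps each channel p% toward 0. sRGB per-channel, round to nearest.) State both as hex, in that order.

#804040, #0A0000

CSS maroon is rgb(128, 0, 0).
50% tone:
  R: 128 + 0.5×(128−128) = 128 + 0 = 128 → 128
  G: 0 + 0.5×(128−0) = 0 + 64 = 64 → 64
  B: 0 + 64 = 64 → 64
  → #804040
92% shade:
  R: 128 + 0.92×(0−128) = 128 − 117.76 = 10.24 → 10
  G: 0 + 0 = 0 → 0
  B: 0 + 0.92×(0−0) = 0 + 0 = 0 → 0
  → #0A0000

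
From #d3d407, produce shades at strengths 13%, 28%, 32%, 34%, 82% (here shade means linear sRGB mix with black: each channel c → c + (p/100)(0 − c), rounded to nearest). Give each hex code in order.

#d3d407 is rgb(211, 212, 7).
13%: (211 − 27.43 = 183.57→184, 212 − 27.56 = 184.44→184, 7 − 0.91 = 6.09→6) → #b8b806
28%: (211 − 59.08 = 151.92→152, 212 − 59.36 = 152.64→153, 7 − 1.96 = 5.04→5) → #989905
32%: (211 − 67.52 = 143.48→143, 212 − 67.84 = 144.16→144, 7 − 2.24 = 4.76→5) → #8f9005
34%: (211 − 71.74 = 139.26→139, 212 − 72.08 = 139.92→140, 7 − 2.38 = 4.62→5) → #8b8c05
82%: (211 − 173.02 = 37.98→38, 212 − 173.84 = 38.16→38, 7 − 5.74 = 1.26→1) → #262601

#b8b806, #989905, #8f9005, #8b8c05, #262601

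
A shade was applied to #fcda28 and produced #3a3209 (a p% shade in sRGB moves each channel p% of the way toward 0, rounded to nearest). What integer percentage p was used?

#fcda28 is rgb(252, 218, 40); #3a3209 is rgb(58, 50, 9).
On the R channel (widest range): 58 ≈ 252 + (p/100)(0 − 252), so p ≈ 100×(58 − 252)/(0 − 252) = -19400/-252 = 76.98.
p = 77 reproduces all three channels after rounding.

77%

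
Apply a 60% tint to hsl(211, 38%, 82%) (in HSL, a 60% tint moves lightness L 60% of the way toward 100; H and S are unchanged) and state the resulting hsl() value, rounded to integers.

hsl(211, 38%, 93%)

L moves 60% from 82 toward 100: 82 + 10.8 = 92.8 → 93.
H and S are unchanged.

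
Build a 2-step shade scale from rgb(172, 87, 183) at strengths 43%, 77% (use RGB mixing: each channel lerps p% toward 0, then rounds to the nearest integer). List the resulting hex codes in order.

#623268, #28142a

43%: (172 − 73.96 = 98.04→98, 87 − 37.41 = 49.59→50, 183 − 78.69 = 104.31→104) → #623268
77%: (172 − 132.44 = 39.56→40, 87 − 66.99 = 20.01→20, 183 − 140.91 = 42.09→42) → #28142a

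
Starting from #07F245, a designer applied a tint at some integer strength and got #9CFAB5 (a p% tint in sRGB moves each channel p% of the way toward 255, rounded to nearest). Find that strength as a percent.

#07F245 is rgb(7, 242, 69); #9CFAB5 is rgb(156, 250, 181).
On the R channel (widest range): 156 ≈ 7 + (p/100)(255 − 7), so p ≈ 100×(156 − 7)/(255 − 7) = 14900/248 = 60.08.
p = 60 reproduces all three channels after rounding.

60%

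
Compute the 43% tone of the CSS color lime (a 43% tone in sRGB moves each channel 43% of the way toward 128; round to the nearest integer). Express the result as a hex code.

CSS lime is rgb(0, 255, 0).
A 43% tone moves each channel 43% toward 128:
  R: 0 + 55.04 = 55.04 → 55
  G: 255 + 0.43×(128−255) = 255 − 54.61 = 200.39 → 200
  B: 0 + 0.43×(128−0) = 0 + 55.04 = 55.04 → 55
rgb(55, 200, 55) = #37c837.

#37c837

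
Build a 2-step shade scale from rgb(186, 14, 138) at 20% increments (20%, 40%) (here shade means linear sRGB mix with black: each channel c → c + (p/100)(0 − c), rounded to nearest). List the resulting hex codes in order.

#950B6E, #700853

20%: (186 − 37.2 = 148.8→149, 14 − 2.8 = 11.2→11, 138 − 27.6 = 110.4→110) → #950B6E
40%: (186 − 74.4 = 111.6→112, 14 − 5.6 = 8.4→8, 138 − 55.2 = 82.8→83) → #700853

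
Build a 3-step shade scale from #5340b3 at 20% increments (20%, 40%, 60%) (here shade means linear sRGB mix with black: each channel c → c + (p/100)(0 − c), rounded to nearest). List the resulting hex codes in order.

#42338f, #32266b, #211a48

#5340b3 is rgb(83, 64, 179).
20%: (83 − 16.6 = 66.4→66, 64 − 12.8 = 51.2→51, 179 − 35.8 = 143.2→143) → #42338f
40%: (83 − 33.2 = 49.8→50, 64 − 25.6 = 38.4→38, 179 − 71.6 = 107.4→107) → #32266b
60%: (83 − 49.8 = 33.2→33, 64 − 38.4 = 25.6→26, 179 − 107.4 = 71.6→72) → #211a48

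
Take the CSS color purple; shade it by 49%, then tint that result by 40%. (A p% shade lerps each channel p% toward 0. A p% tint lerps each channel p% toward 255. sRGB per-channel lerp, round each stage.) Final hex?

#8D668D

CSS purple is rgb(128, 0, 128).
Lerp each channel 49% toward 0:
  R: 128 + 0.49×(0−128) = 128 − 62.72 = 65.28 → 65
  G: 0 + 0 = 0 → 0
  B: 128 − 62.72 = 65.28 → 65
After the shade: rgb(65, 0, 65) = #410041.
A 40% tint moves each channel 40% toward 255:
  R: 65 + 76 = 141 → 141
  G: 0 + 102 = 102 → 102
  B: 65 + 0.4×(255−65) = 65 + 76 = 141 → 141
rgb(141, 102, 141) = #8D668D.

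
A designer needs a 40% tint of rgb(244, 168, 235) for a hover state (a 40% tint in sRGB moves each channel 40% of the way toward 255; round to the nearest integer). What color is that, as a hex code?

#f8cbf3

Per channel, c → c + 0.4(255 − c):
  R: 244 + 4.4 = 248.4 → 248
  G: 168 + 34.8 = 202.8 → 203
  B: 235 + 0.4×(255−235) = 235 + 8 = 243 → 243
rgb(248, 203, 243) = #f8cbf3.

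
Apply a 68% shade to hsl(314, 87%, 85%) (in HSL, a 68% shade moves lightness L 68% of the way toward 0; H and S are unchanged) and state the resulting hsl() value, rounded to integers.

L moves 68% from 85 toward 0: 85 − 57.8 = 27.2 → 27.
H and S are unchanged.

hsl(314, 87%, 27%)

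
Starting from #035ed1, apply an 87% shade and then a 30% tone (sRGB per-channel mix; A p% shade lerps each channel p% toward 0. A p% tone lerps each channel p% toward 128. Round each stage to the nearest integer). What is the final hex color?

#262f39

#035ed1 is rgb(3, 94, 209).
Lerp each channel 87% toward 0:
  R: 3 + 0.87×(0−3) = 3 − 2.61 = 0.39 → 0
  G: 94 − 81.78 = 12.22 → 12
  B: 209 − 181.83 = 27.17 → 27
After the shade: rgb(0, 12, 27) = #000c1b.
A 30% tone moves each channel 30% toward 128:
  R: 0 + 38.4 = 38.4 → 38
  G: 12 + 34.8 = 46.8 → 47
  B: 27 + 0.3×(128−27) = 27 + 30.3 = 57.3 → 57
rgb(38, 47, 57) = #262f39.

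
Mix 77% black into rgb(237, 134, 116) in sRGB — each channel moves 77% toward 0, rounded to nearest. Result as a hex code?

Per channel, c → c + 0.77(0 − c):
  R: 237 − 182.49 = 54.51 → 55
  G: 134 + 0.77×(0−134) = 134 − 103.18 = 30.82 → 31
  B: 116 + 0.77×(0−116) = 116 − 89.32 = 26.68 → 27
rgb(55, 31, 27) = #371F1B.

#371F1B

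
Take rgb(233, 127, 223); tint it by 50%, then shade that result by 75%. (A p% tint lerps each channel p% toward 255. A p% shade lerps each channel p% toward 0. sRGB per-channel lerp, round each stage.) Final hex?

A 50% tint moves each channel 50% toward 255:
  R: 233 + 0.5×(255−233) = 233 + 11 = 244 → 244
  G: 127 + 0.5×(255−127) = 127 + 64 = 191 → 191
  B: 223 + 0.5×(255−223) = 223 + 16 = 239 → 239
After the tint: rgb(244, 191, 239) = #F4BFEF.
Per channel, c → c + 0.75(0 − c):
  R: 244 − 183 = 61 → 61
  G: 191 + 0.75×(0−191) = 191 − 143.25 = 47.75 → 48
  B: 239 − 179.25 = 59.75 → 60
rgb(61, 48, 60) = #3D303C.

#3D303C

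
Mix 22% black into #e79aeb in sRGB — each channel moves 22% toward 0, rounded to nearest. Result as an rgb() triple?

#e79aeb is rgb(231, 154, 235).
Per channel, c → c + 0.22(0 − c):
  R: 231 − 50.82 = 180.18 → 180
  G: 154 − 33.88 = 120.12 → 120
  B: 235 + 0.22×(0−235) = 235 − 51.7 = 183.3 → 183

rgb(180, 120, 183)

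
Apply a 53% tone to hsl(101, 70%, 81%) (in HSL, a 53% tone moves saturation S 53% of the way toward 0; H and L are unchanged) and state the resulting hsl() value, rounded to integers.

S moves 53% from 70 toward 0: 70 − 37.1 = 32.9 → 33.
H and L are unchanged.

hsl(101, 33%, 81%)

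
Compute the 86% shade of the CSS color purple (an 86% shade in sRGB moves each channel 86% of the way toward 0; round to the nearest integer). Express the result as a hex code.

CSS purple is rgb(128, 0, 128).
An 86% shade moves each channel 86% toward 0:
  R: 128 − 110.08 = 17.92 → 18
  G: 0 + 0.86×(0−0) = 0 + 0 = 0 → 0
  B: 128 + 0.86×(0−128) = 128 − 110.08 = 17.92 → 18
rgb(18, 0, 18) = #120012.

#120012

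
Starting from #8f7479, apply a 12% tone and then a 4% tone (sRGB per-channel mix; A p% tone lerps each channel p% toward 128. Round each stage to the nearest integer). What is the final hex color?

#8f7479 is rgb(143, 116, 121).
Lerp each channel 12% toward 128:
  R: 143 + 0.12×(128−143) = 143 − 1.8 = 141.2 → 141
  G: 116 + 1.44 = 117.44 → 117
  B: 121 + 0.12×(128−121) = 121 + 0.84 = 121.84 → 122
After the tone: rgb(141, 117, 122) = #8d757a.
Per channel, c → c + 0.04(128 − c):
  R: 141 + 0.04×(128−141) = 141 − 0.52 = 140.48 → 140
  G: 117 + 0.44 = 117.44 → 117
  B: 122 + 0.24 = 122.24 → 122
rgb(140, 117, 122) = #8c757a.

#8c757a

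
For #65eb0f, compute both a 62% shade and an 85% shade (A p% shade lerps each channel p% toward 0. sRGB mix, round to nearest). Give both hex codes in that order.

#65eb0f is rgb(101, 235, 15).
62% shade:
  R: 101 − 62.62 = 38.38 → 38
  G: 235 + 0.62×(0−235) = 235 − 145.7 = 89.3 → 89
  B: 15 + 0.62×(0−15) = 15 − 9.3 = 5.7 → 6
  → #265906
85% shade:
  R: 101 + 0.85×(0−101) = 101 − 85.85 = 15.15 → 15
  G: 235 + 0.85×(0−235) = 235 − 199.75 = 35.25 → 35
  B: 15 + 0.85×(0−15) = 15 − 12.75 = 2.25 → 2
  → #0f2302

#265906, #0f2302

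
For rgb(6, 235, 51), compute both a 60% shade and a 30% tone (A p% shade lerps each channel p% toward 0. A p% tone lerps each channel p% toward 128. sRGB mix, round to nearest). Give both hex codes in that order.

60% shade:
  R: 6 − 3.6 = 2.4 → 2
  G: 235 + 0.6×(0−235) = 235 − 141 = 94 → 94
  B: 51 − 30.6 = 20.4 → 20
  → #025E14
30% tone:
  R: 6 + 36.6 = 42.6 → 43
  G: 235 + 0.3×(128−235) = 235 − 32.1 = 202.9 → 203
  B: 51 + 23.1 = 74.1 → 74
  → #2BCB4A

#025E14, #2BCB4A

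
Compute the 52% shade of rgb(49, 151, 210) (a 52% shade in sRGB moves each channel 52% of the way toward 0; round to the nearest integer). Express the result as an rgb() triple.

rgb(24, 72, 101)

A 52% shade moves each channel 52% toward 0:
  R: 49 + 0.52×(0−49) = 49 − 25.48 = 23.52 → 24
  G: 151 − 78.52 = 72.48 → 72
  B: 210 + 0.52×(0−210) = 210 − 109.2 = 100.8 → 101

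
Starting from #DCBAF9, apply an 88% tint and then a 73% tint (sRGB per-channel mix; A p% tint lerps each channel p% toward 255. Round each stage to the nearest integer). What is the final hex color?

#FEFDFF

#DCBAF9 is rgb(220, 186, 249).
An 88% tint moves each channel 88% toward 255:
  R: 220 + 0.88×(255−220) = 220 + 30.8 = 250.8 → 251
  G: 186 + 0.88×(255−186) = 186 + 60.72 = 246.72 → 247
  B: 249 + 0.88×(255−249) = 249 + 5.28 = 254.28 → 254
After the tint: rgb(251, 247, 254) = #FBF7FE.
A 73% tint moves each channel 73% toward 255:
  R: 251 + 2.92 = 253.92 → 254
  G: 247 + 5.84 = 252.84 → 253
  B: 254 + 0.73 = 254.73 → 255
rgb(254, 253, 255) = #FEFDFF.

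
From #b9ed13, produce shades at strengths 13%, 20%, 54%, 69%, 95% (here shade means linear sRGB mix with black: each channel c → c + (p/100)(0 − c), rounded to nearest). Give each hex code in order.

#b9ed13 is rgb(185, 237, 19).
13%: (185 − 24.05 = 160.95→161, 237 − 30.81 = 206.19→206, 19 − 2.47 = 16.53→17) → #a1ce11
20%: (185 − 37 = 148→148, 237 − 47.4 = 189.6→190, 19 − 3.8 = 15.2→15) → #94be0f
54%: (185 − 99.9 = 85.1→85, 237 − 127.98 = 109.02→109, 19 − 10.26 = 8.74→9) → #556d09
69%: (185 − 127.65 = 57.35→57, 237 − 163.53 = 73.47→73, 19 − 13.11 = 5.89→6) → #394906
95%: (185 − 175.75 = 9.25→9, 237 − 225.15 = 11.85→12, 19 − 18.05 = 0.95→1) → #090c01

#a1ce11, #94be0f, #556d09, #394906, #090c01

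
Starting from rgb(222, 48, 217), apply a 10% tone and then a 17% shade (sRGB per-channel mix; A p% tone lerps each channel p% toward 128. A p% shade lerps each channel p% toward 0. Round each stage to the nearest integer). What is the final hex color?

#B12EAD

Per channel, c → c + 0.1(128 − c):
  R: 222 + 0.1×(128−222) = 222 − 9.4 = 212.6 → 213
  G: 48 + 0.1×(128−48) = 48 + 8 = 56 → 56
  B: 217 + 0.1×(128−217) = 217 − 8.9 = 208.1 → 208
After the tone: rgb(213, 56, 208) = #D538D0.
Lerp each channel 17% toward 0:
  R: 213 − 36.21 = 176.79 → 177
  G: 56 − 9.52 = 46.48 → 46
  B: 208 + 0.17×(0−208) = 208 − 35.36 = 172.64 → 173
rgb(177, 46, 173) = #B12EAD.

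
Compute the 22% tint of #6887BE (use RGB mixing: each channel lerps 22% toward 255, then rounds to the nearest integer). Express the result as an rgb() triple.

#6887BE is rgb(104, 135, 190).
Per channel, c → c + 0.22(255 − c):
  R: 104 + 0.22×(255−104) = 104 + 33.22 = 137.22 → 137
  G: 135 + 0.22×(255−135) = 135 + 26.4 = 161.4 → 161
  B: 190 + 0.22×(255−190) = 190 + 14.3 = 204.3 → 204

rgb(137, 161, 204)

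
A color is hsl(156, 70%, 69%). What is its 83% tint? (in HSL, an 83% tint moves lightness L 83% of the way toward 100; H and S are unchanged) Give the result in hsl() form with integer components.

hsl(156, 70%, 95%)

L moves 83% from 69 toward 100: 69 + 25.73 = 94.73 → 95.
H and S are unchanged.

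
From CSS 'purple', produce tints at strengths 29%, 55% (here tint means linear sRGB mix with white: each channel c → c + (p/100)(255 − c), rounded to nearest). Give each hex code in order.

CSS purple is rgb(128, 0, 128).
29%: (128 + 36.83 = 164.83→165, 0 + 73.95 = 73.95→74, 128 + 36.83 = 164.83→165) → #A54AA5
55%: (128 + 69.85 = 197.85→198, 0 + 140.25 = 140.25→140, 128 + 69.85 = 197.85→198) → #C68CC6

#A54AA5, #C68CC6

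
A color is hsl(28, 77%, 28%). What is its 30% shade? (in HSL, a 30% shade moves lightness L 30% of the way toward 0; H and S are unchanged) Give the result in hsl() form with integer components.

hsl(28, 77%, 20%)

L moves 30% from 28 toward 0: 28 − 8.4 = 19.6 → 20.
H and S are unchanged.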